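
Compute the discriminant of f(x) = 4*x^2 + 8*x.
Δ = 64

For a quadratic a x^2 + b x + c the discriminant is Δ = b^2 - 4ac = (8)^2 - 4*(4)*(0) = 64 - (0) = 64.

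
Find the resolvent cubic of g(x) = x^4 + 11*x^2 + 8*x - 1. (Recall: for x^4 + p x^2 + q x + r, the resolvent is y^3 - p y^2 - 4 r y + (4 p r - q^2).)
h(y) = y^3 - 11*y^2 + 4*y - 108

Identify coefficients: p = 11, q = 8, r = -1.
Plug into h(y) = y^3 - p y^2 - 4 r y + (4 p r - q^2):
  h(y) = y^3 - (11) y^2 - 4*(-1) y + (4*(11)*(-1) - (8)^2)
       = y^3 + (-11) y^2 + (4) y + (-108).
Simplifying: h(y) = y^3 - 11*y^2 + 4*y - 108.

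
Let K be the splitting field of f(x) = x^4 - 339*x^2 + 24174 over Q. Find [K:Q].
[K:Q] = 4

f factors as (x^2 - 237)(x^2 - 102); the splitting field is K = Q(sqrt(237), sqrt(102)). Since 237, 102, and 24174 are all non-squares in Q, the three subfields Q(sqrt(237)), Q(sqrt(102)), Q(sqrt(24174)) are distinct degree-2 extensions, so [K:Q] = 4 (Klein four Galois group).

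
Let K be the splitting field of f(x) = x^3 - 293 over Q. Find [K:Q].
[K:Q] = 6

x^3 - 293 has one real root r = 293^(1/3) and two complex roots r*zeta_3, r*zeta_3^2 where zeta_3 = e^(2*pi*i/3). The splitting field is Q(r, zeta_3). [Q(r):Q] = 3 and [Q(zeta_3):Q] = 2 with gcd = 1, so [Q(r, zeta_3):Q] = 3 * 2 = 6.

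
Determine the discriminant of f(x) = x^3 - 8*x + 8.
Δ = 320

For x^3 + a x^2 + b x + c the discriminant is Δ = 18 a b c - 4 a^3 c + a^2 b^2 - 4 b^3 - 27 c^2.
Plug a = 0, b = -8, c = 8:
  18*(0)*(-8)*(8) - 4*(0)^3*(8) + (0)^2*(-8)^2 - 4*(-8)^3 - 27*(8)^2
  = 0 + (0) + 0 + (2048) + (-1728)
  = 320.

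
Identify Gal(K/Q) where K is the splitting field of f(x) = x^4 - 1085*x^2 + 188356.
Gal(K/Q) = Z/2Z (cyclic of order 2)

f factors as (x^2 - 868)(x^2 - 217), so the splitting field is K = Q(sqrt(868), sqrt(217)). The squarefree part of 868 is 217 and the squarefree part of 217 is also 217, so sqrt(868) and sqrt(217) are both rational multiples of sqrt(217). Hence Q(sqrt(868)) = Q(sqrt(217)) = Q(sqrt(217)), and the splitting field collapses to a single degree-2 extension with Galois group Z/2Z.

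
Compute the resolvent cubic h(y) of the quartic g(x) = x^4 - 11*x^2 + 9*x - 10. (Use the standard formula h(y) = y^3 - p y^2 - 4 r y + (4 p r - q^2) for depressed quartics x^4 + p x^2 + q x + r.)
h(y) = y^3 + 11*y^2 + 40*y + 359

Identify coefficients: p = -11, q = 9, r = -10.
Plug into h(y) = y^3 - p y^2 - 4 r y + (4 p r - q^2):
  h(y) = y^3 - (-11) y^2 - 4*(-10) y + (4*(-11)*(-10) - (9)^2)
       = y^3 + (11) y^2 + (40) y + (359).
Simplifying: h(y) = y^3 + 11*y^2 + 40*y + 359.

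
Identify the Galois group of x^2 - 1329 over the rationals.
Gal(K/Q) = Z/2Z (cyclic of order 2)

x^2 - 1329 is irreducible over Q since 1329 is not a rational square. The splitting field Q(sqrt(1329)) has degree 2 over Q, and its unique nontrivial automorphism is sqrt(1329) ↦ -sqrt(1329). Hence Gal(Q(sqrt(1329))/Q) = Z/2Z.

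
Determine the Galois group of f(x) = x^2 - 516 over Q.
Gal(K/Q) = Z/2Z (cyclic of order 2)

x^2 - 516 is irreducible over Q since 516 is not a rational square. The splitting field Q(sqrt(516)) has degree 2 over Q, and its unique nontrivial automorphism is sqrt(516) ↦ -sqrt(516). Hence Gal(Q(sqrt(516))/Q) = Z/2Z.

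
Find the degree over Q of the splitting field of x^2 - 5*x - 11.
[K:Q] = 2

The discriminant of x^2 + (-5)*x + (-11) is b^2 - 4c = 25 - (-44) = 69. Since 69 is not a perfect square in Q, the polynomial is irreducible over Q. Its two roots generate a degree-2 extension, so [K:Q] = 2.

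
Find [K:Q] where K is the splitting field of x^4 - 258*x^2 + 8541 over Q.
[K:Q] = 4

f factors as (x^2 - 39)(x^2 - 219); the splitting field is K = Q(sqrt(39), sqrt(219)). Since 39, 219, and 8541 are all non-squares in Q, the three subfields Q(sqrt(39)), Q(sqrt(219)), Q(sqrt(8541)) are distinct degree-2 extensions, so [K:Q] = 4 (Klein four Galois group).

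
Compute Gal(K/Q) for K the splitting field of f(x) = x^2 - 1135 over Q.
Gal(K/Q) = Z/2Z (cyclic of order 2)

x^2 - 1135 is irreducible over Q since 1135 is not a rational square. The splitting field Q(sqrt(1135)) has degree 2 over Q, and its unique nontrivial automorphism is sqrt(1135) ↦ -sqrt(1135). Hence Gal(Q(sqrt(1135))/Q) = Z/2Z.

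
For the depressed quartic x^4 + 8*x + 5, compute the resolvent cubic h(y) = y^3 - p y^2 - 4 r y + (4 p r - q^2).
h(y) = y^3 - 20*y - 64

Identify coefficients: p = 0, q = 8, r = 5.
Plug into h(y) = y^3 - p y^2 - 4 r y + (4 p r - q^2):
  h(y) = y^3 - (0) y^2 - 4*(5) y + (4*(0)*(5) - (8)^2)
       = y^3 + (0) y^2 + (-20) y + (-64).
Simplifying: h(y) = y^3 - 20*y - 64.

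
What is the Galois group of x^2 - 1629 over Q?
Gal(K/Q) = Z/2Z (cyclic of order 2)

x^2 - 1629 is irreducible over Q since 1629 is not a rational square. The splitting field Q(sqrt(1629)) has degree 2 over Q, and its unique nontrivial automorphism is sqrt(1629) ↦ -sqrt(1629). Hence Gal(Q(sqrt(1629))/Q) = Z/2Z.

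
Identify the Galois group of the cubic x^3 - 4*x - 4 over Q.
Gal(K/Q) = S_3 (symmetric group of order 6)

Compute the discriminant of x^3 + (0)*x^2 + (-4)*x + (-4): Δ = -176. Since Δ is not a rational square, the Galois group is not contained in A_3; it must be the full S_3 (irreducibility of the cubic rules out anything smaller).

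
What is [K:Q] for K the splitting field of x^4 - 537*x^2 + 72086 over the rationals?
[K:Q] = 4

f factors as (x^2 - 266)(x^2 - 271); the splitting field is K = Q(sqrt(266), sqrt(271)). Since 266, 271, and 72086 are all non-squares in Q, the three subfields Q(sqrt(266)), Q(sqrt(271)), Q(sqrt(72086)) are distinct degree-2 extensions, so [K:Q] = 4 (Klein four Galois group).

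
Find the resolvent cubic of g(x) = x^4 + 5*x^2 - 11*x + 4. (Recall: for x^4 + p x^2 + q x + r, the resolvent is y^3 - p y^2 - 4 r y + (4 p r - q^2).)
h(y) = y^3 - 5*y^2 - 16*y - 41

Identify coefficients: p = 5, q = -11, r = 4.
Plug into h(y) = y^3 - p y^2 - 4 r y + (4 p r - q^2):
  h(y) = y^3 - (5) y^2 - 4*(4) y + (4*(5)*(4) - (-11)^2)
       = y^3 + (-5) y^2 + (-16) y + (-41).
Simplifying: h(y) = y^3 - 5*y^2 - 16*y - 41.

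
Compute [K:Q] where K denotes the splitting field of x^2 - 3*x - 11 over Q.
[K:Q] = 2

The discriminant of x^2 + (-3)*x + (-11) is b^2 - 4c = 9 - (-44) = 53. Since 53 is not a perfect square in Q, the polynomial is irreducible over Q. Its two roots generate a degree-2 extension, so [K:Q] = 2.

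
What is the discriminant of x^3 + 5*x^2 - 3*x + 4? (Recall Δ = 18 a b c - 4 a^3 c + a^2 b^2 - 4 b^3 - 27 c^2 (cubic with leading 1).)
Δ = -3179

For x^3 + a x^2 + b x + c the discriminant is Δ = 18 a b c - 4 a^3 c + a^2 b^2 - 4 b^3 - 27 c^2.
Plug a = 5, b = -3, c = 4:
  18*(5)*(-3)*(4) - 4*(5)^3*(4) + (5)^2*(-3)^2 - 4*(-3)^3 - 27*(4)^2
  = -1080 + (-2000) + 225 + (108) + (-432)
  = -3179.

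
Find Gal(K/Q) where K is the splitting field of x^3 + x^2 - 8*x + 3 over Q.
Gal(K/Q) = S_3 (symmetric group of order 6)

Compute the discriminant of x^3 + (1)*x^2 + (-8)*x + (3): Δ = 1425. Since Δ is not a rational square, the Galois group is not contained in A_3; it must be the full S_3 (irreducibility of the cubic rules out anything smaller).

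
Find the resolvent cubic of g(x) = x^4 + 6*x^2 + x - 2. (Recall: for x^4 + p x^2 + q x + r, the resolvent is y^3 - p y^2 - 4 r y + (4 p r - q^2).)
h(y) = y^3 - 6*y^2 + 8*y - 49

Identify coefficients: p = 6, q = 1, r = -2.
Plug into h(y) = y^3 - p y^2 - 4 r y + (4 p r - q^2):
  h(y) = y^3 - (6) y^2 - 4*(-2) y + (4*(6)*(-2) - (1)^2)
       = y^3 + (-6) y^2 + (8) y + (-49).
Simplifying: h(y) = y^3 - 6*y^2 + 8*y - 49.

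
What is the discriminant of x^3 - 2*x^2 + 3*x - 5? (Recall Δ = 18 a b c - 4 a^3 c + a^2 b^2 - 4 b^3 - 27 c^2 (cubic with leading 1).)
Δ = -367

For x^3 + a x^2 + b x + c the discriminant is Δ = 18 a b c - 4 a^3 c + a^2 b^2 - 4 b^3 - 27 c^2.
Plug a = -2, b = 3, c = -5:
  18*(-2)*(3)*(-5) - 4*(-2)^3*(-5) + (-2)^2*(3)^2 - 4*(3)^3 - 27*(-5)^2
  = 540 + (-160) + 36 + (-108) + (-675)
  = -367.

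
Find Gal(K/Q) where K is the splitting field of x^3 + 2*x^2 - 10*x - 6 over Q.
Gal(K/Q) = S_3 (symmetric group of order 6)

Compute the discriminant of x^3 + (2)*x^2 + (-10)*x + (-6): Δ = 5780. Since Δ is not a rational square, the Galois group is not contained in A_3; it must be the full S_3 (irreducibility of the cubic rules out anything smaller).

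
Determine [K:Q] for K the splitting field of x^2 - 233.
[K:Q] = 2

The polynomial x^2 - 233 is irreducible over Q since 233 is not a perfect square. Its splitting field is Q(sqrt(233)), which has degree 2 over Q.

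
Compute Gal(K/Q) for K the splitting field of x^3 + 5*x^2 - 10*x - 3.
Gal(K/Q) = S_3 (symmetric group of order 6)

Compute the discriminant of x^3 + (5)*x^2 + (-10)*x + (-3): Δ = 10457. Since Δ is not a rational square, the Galois group is not contained in A_3; it must be the full S_3 (irreducibility of the cubic rules out anything smaller).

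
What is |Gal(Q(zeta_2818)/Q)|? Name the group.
|Gal(Q(zeta_2818)/Q)| = phi(2818) = 1408; group ≅ (Z/2818Z)^* ≅ Z/1408Z

The n-th cyclotomic polynomial Φ_2818(x) is the minimal polynomial of zeta_2818 over Q and has degree phi(2818) = 1408. So Q(zeta_2818) is a degree-1408 Galois extension with Galois group (Z/2818Z)^*. By CRT, (Z/2818Z)^* ≅ (Z/2Z)^* × (Z/1409Z)^*. Each prime-power unit group is (Z/2Z)^* ≅ trivial group (order 1); (Z/1409Z)^* ≅ Z/1408Z. Hence Gal(Q(zeta_2818)/Q) ≅ Z/1408Z.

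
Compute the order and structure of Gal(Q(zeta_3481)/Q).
|Gal(Q(zeta_3481)/Q)| = phi(3481) = 3422; group ≅ (Z/3481Z)^* ≅ Z/3422Z

The n-th cyclotomic polynomial Φ_3481(x) is the minimal polynomial of zeta_3481 over Q and has degree phi(3481) = 3422. So Q(zeta_3481) is a degree-3422 Galois extension with Galois group (Z/3481Z)^*. (Z/3481Z)^* is cyclic since 3481 is an odd prime power (or 4). Hence Gal(Q(zeta_3481)/Q) ≅ Z/3422Z.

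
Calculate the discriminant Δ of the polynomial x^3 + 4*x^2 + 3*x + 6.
Δ = -1176

For x^3 + a x^2 + b x + c the discriminant is Δ = 18 a b c - 4 a^3 c + a^2 b^2 - 4 b^3 - 27 c^2.
Plug a = 4, b = 3, c = 6:
  18*(4)*(3)*(6) - 4*(4)^3*(6) + (4)^2*(3)^2 - 4*(3)^3 - 27*(6)^2
  = 1296 + (-1536) + 144 + (-108) + (-972)
  = -1176.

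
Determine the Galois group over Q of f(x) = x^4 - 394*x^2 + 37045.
Gal(K/Q) = V_4 (Klein four-group, Z/2Z × Z/2Z)

f factors as (x^2 - 155)(x^2 - 239), so the splitting field is K = Q(sqrt(155), sqrt(239)). The elements 155, 239, 37045 are all non-squares in Q, so sqrt(155) and sqrt(239) generate independent quadratic extensions. Thus [K:Q] = 4 and Gal(K/Q) is generated by the two order-2 automorphisms sqrt(155) ↦ -sqrt(155) and sqrt(239) ↦ -sqrt(239), giving V_4.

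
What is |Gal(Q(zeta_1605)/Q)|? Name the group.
|Gal(Q(zeta_1605)/Q)| = phi(1605) = 848; group ≅ (Z/1605Z)^* ≅ Z/2Z × Z/4Z × Z/106Z

The n-th cyclotomic polynomial Φ_1605(x) is the minimal polynomial of zeta_1605 over Q and has degree phi(1605) = 848. So Q(zeta_1605) is a degree-848 Galois extension with Galois group (Z/1605Z)^*. By CRT, (Z/1605Z)^* ≅ (Z/3Z)^* × (Z/5Z)^* × (Z/107Z)^*. Each prime-power unit group is (Z/3Z)^* ≅ Z/2Z; (Z/5Z)^* ≅ Z/4Z; (Z/107Z)^* ≅ Z/106Z. Hence Gal(Q(zeta_1605)/Q) ≅ Z/2Z × Z/4Z × Z/106Z.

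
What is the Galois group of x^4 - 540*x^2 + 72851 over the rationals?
Gal(K/Q) = V_4 (Klein four-group, Z/2Z × Z/2Z)

f factors as (x^2 - 277)(x^2 - 263), so the splitting field is K = Q(sqrt(277), sqrt(263)). The elements 277, 263, 72851 are all non-squares in Q, so sqrt(277) and sqrt(263) generate independent quadratic extensions. Thus [K:Q] = 4 and Gal(K/Q) is generated by the two order-2 automorphisms sqrt(277) ↦ -sqrt(277) and sqrt(263) ↦ -sqrt(263), giving V_4.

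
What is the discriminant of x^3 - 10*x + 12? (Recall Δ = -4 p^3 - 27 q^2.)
Δ = 112

For a depressed cubic x^3 + p x + q the discriminant is Δ = -4 p^3 - 27 q^2 = -4*(-10)^3 - 27*(12)^2 = 4000 - 3888 = 112.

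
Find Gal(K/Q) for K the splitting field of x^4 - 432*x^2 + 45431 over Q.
Gal(K/Q) = V_4 (Klein four-group, Z/2Z × Z/2Z)

f factors as (x^2 - 251)(x^2 - 181), so the splitting field is K = Q(sqrt(251), sqrt(181)). The elements 251, 181, 45431 are all non-squares in Q, so sqrt(251) and sqrt(181) generate independent quadratic extensions. Thus [K:Q] = 4 and Gal(K/Q) is generated by the two order-2 automorphisms sqrt(251) ↦ -sqrt(251) and sqrt(181) ↦ -sqrt(181), giving V_4.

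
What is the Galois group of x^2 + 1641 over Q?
Gal(K/Q) = Z/2Z (cyclic of order 2)

x^2 + 1641 is irreducible over Q since -1641 is not a rational square. The splitting field Q(sqrt(-1641)) has degree 2 over Q, and its unique nontrivial automorphism is sqrt(-1641) ↦ -sqrt(-1641). Hence Gal(Q(sqrt(-1641))/Q) = Z/2Z.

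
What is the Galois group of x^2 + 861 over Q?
Gal(K/Q) = Z/2Z (cyclic of order 2)

x^2 + 861 is irreducible over Q since -861 is not a rational square. The splitting field Q(sqrt(-861)) has degree 2 over Q, and its unique nontrivial automorphism is sqrt(-861) ↦ -sqrt(-861). Hence Gal(Q(sqrt(-861))/Q) = Z/2Z.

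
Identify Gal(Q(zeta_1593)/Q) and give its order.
|Gal(Q(zeta_1593)/Q)| = phi(1593) = 1044; group ≅ (Z/1593Z)^* ≅ Z/18Z × Z/58Z

The n-th cyclotomic polynomial Φ_1593(x) is the minimal polynomial of zeta_1593 over Q and has degree phi(1593) = 1044. So Q(zeta_1593) is a degree-1044 Galois extension with Galois group (Z/1593Z)^*. By CRT, (Z/1593Z)^* ≅ (Z/27Z)^* × (Z/59Z)^*. Each prime-power unit group is (Z/27Z)^* ≅ Z/18Z; (Z/59Z)^* ≅ Z/58Z. Hence Gal(Q(zeta_1593)/Q) ≅ Z/18Z × Z/58Z.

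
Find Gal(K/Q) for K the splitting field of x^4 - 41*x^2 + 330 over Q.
Gal(K/Q) = V_4 (Klein four-group, Z/2Z × Z/2Z)

f factors as (x^2 - 30)(x^2 - 11), so the splitting field is K = Q(sqrt(30), sqrt(11)). The elements 30, 11, 330 are all non-squares in Q, so sqrt(30) and sqrt(11) generate independent quadratic extensions. Thus [K:Q] = 4 and Gal(K/Q) is generated by the two order-2 automorphisms sqrt(30) ↦ -sqrt(30) and sqrt(11) ↦ -sqrt(11), giving V_4.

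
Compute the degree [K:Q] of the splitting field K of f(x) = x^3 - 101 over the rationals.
[K:Q] = 6

x^3 - 101 has one real root r = 101^(1/3) and two complex roots r*zeta_3, r*zeta_3^2 where zeta_3 = e^(2*pi*i/3). The splitting field is Q(r, zeta_3). [Q(r):Q] = 3 and [Q(zeta_3):Q] = 2 with gcd = 1, so [Q(r, zeta_3):Q] = 3 * 2 = 6.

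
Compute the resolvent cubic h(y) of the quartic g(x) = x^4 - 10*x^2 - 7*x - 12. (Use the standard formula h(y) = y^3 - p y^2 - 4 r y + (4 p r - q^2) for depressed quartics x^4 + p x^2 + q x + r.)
h(y) = y^3 + 10*y^2 + 48*y + 431

Identify coefficients: p = -10, q = -7, r = -12.
Plug into h(y) = y^3 - p y^2 - 4 r y + (4 p r - q^2):
  h(y) = y^3 - (-10) y^2 - 4*(-12) y + (4*(-10)*(-12) - (-7)^2)
       = y^3 + (10) y^2 + (48) y + (431).
Simplifying: h(y) = y^3 + 10*y^2 + 48*y + 431.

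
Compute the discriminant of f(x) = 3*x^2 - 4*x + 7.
Δ = -68

For a quadratic a x^2 + b x + c the discriminant is Δ = b^2 - 4ac = (-4)^2 - 4*(3)*(7) = 16 - (84) = -68.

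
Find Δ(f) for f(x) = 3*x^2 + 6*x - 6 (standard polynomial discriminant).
Δ = 108

For a quadratic a x^2 + b x + c the discriminant is Δ = b^2 - 4ac = (6)^2 - 4*(3)*(-6) = 36 - (-72) = 108.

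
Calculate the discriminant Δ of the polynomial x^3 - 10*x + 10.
Δ = 1300

For a depressed cubic x^3 + p x + q the discriminant is Δ = -4 p^3 - 27 q^2 = -4*(-10)^3 - 27*(10)^2 = 4000 - 2700 = 1300.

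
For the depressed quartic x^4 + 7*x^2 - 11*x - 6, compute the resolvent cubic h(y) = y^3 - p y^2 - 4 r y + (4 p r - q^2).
h(y) = y^3 - 7*y^2 + 24*y - 289

Identify coefficients: p = 7, q = -11, r = -6.
Plug into h(y) = y^3 - p y^2 - 4 r y + (4 p r - q^2):
  h(y) = y^3 - (7) y^2 - 4*(-6) y + (4*(7)*(-6) - (-11)^2)
       = y^3 + (-7) y^2 + (24) y + (-289).
Simplifying: h(y) = y^3 - 7*y^2 + 24*y - 289.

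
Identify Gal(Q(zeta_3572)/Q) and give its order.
|Gal(Q(zeta_3572)/Q)| = phi(3572) = 1656; group ≅ (Z/3572Z)^* ≅ Z/2Z × Z/18Z × Z/46Z

The n-th cyclotomic polynomial Φ_3572(x) is the minimal polynomial of zeta_3572 over Q and has degree phi(3572) = 1656. So Q(zeta_3572) is a degree-1656 Galois extension with Galois group (Z/3572Z)^*. By CRT, (Z/3572Z)^* ≅ (Z/4Z)^* × (Z/19Z)^* × (Z/47Z)^*. Each prime-power unit group is (Z/4Z)^* ≅ Z/2Z; (Z/19Z)^* ≅ Z/18Z; (Z/47Z)^* ≅ Z/46Z. Hence Gal(Q(zeta_3572)/Q) ≅ Z/2Z × Z/18Z × Z/46Z.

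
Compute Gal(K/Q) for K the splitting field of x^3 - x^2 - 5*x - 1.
Gal(K/Q) = S_3 (symmetric group of order 6)

Compute the discriminant of x^3 + (-1)*x^2 + (-5)*x + (-1): Δ = 404. Since Δ is not a rational square, the Galois group is not contained in A_3; it must be the full S_3 (irreducibility of the cubic rules out anything smaller).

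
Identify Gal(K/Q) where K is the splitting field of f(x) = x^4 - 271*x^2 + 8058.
Gal(K/Q) = V_4 (Klein four-group, Z/2Z × Z/2Z)

f factors as (x^2 - 34)(x^2 - 237), so the splitting field is K = Q(sqrt(34), sqrt(237)). The elements 34, 237, 8058 are all non-squares in Q, so sqrt(34) and sqrt(237) generate independent quadratic extensions. Thus [K:Q] = 4 and Gal(K/Q) is generated by the two order-2 automorphisms sqrt(34) ↦ -sqrt(34) and sqrt(237) ↦ -sqrt(237), giving V_4.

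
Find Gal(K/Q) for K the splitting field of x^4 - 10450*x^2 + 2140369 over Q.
Gal(K/Q) = Z/2Z (cyclic of order 2)

f factors as (x^2 - 10241)(x^2 - 209), so the splitting field is K = Q(sqrt(10241), sqrt(209)). The squarefree part of 10241 is 209 and the squarefree part of 209 is also 209, so sqrt(10241) and sqrt(209) are both rational multiples of sqrt(209). Hence Q(sqrt(10241)) = Q(sqrt(209)) = Q(sqrt(209)), and the splitting field collapses to a single degree-2 extension with Galois group Z/2Z.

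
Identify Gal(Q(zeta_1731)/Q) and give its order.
|Gal(Q(zeta_1731)/Q)| = phi(1731) = 1152; group ≅ (Z/1731Z)^* ≅ Z/2Z × Z/576Z

The n-th cyclotomic polynomial Φ_1731(x) is the minimal polynomial of zeta_1731 over Q and has degree phi(1731) = 1152. So Q(zeta_1731) is a degree-1152 Galois extension with Galois group (Z/1731Z)^*. By CRT, (Z/1731Z)^* ≅ (Z/3Z)^* × (Z/577Z)^*. Each prime-power unit group is (Z/3Z)^* ≅ Z/2Z; (Z/577Z)^* ≅ Z/576Z. Hence Gal(Q(zeta_1731)/Q) ≅ Z/2Z × Z/576Z.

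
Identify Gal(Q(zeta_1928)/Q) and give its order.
|Gal(Q(zeta_1928)/Q)| = phi(1928) = 960; group ≅ (Z/1928Z)^* ≅ Z/2Z × Z/2Z × Z/240Z

The n-th cyclotomic polynomial Φ_1928(x) is the minimal polynomial of zeta_1928 over Q and has degree phi(1928) = 960. So Q(zeta_1928) is a degree-960 Galois extension with Galois group (Z/1928Z)^*. By CRT, (Z/1928Z)^* ≅ (Z/8Z)^* × (Z/241Z)^*. Each prime-power unit group is (Z/8Z)^* ≅ Z/2Z × Z/2Z; (Z/241Z)^* ≅ Z/240Z. Hence Gal(Q(zeta_1928)/Q) ≅ Z/2Z × Z/2Z × Z/240Z.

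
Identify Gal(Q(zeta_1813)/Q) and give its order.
|Gal(Q(zeta_1813)/Q)| = phi(1813) = 1512; group ≅ (Z/1813Z)^* ≅ Z/36Z × Z/42Z

The n-th cyclotomic polynomial Φ_1813(x) is the minimal polynomial of zeta_1813 over Q and has degree phi(1813) = 1512. So Q(zeta_1813) is a degree-1512 Galois extension with Galois group (Z/1813Z)^*. By CRT, (Z/1813Z)^* ≅ (Z/49Z)^* × (Z/37Z)^*. Each prime-power unit group is (Z/49Z)^* ≅ Z/42Z; (Z/37Z)^* ≅ Z/36Z. Hence Gal(Q(zeta_1813)/Q) ≅ Z/36Z × Z/42Z.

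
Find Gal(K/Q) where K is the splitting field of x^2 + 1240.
Gal(K/Q) = Z/2Z (cyclic of order 2)

x^2 + 1240 is irreducible over Q since -1240 is not a rational square. The splitting field Q(sqrt(-1240)) has degree 2 over Q, and its unique nontrivial automorphism is sqrt(-1240) ↦ -sqrt(-1240). Hence Gal(Q(sqrt(-1240))/Q) = Z/2Z.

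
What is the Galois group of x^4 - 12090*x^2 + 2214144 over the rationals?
Gal(K/Q) = Z/2Z (cyclic of order 2)

f factors as (x^2 - 186)(x^2 - 11904), so the splitting field is K = Q(sqrt(186), sqrt(11904)). The squarefree part of 186 is 186 and the squarefree part of 11904 is also 186, so sqrt(186) and sqrt(11904) are both rational multiples of sqrt(186). Hence Q(sqrt(186)) = Q(sqrt(11904)) = Q(sqrt(186)), and the splitting field collapses to a single degree-2 extension with Galois group Z/2Z.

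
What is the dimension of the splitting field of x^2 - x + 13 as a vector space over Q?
[K:Q] = 2

The discriminant of x^2 + (-1)*x + (13) is b^2 - 4c = 1 - (52) = -51. Since -51 is not a perfect square in Q, the polynomial is irreducible over Q. Its two roots generate a degree-2 extension, so [K:Q] = 2.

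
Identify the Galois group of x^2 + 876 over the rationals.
Gal(K/Q) = Z/2Z (cyclic of order 2)

x^2 + 876 is irreducible over Q since -876 is not a rational square. The splitting field Q(sqrt(-876)) has degree 2 over Q, and its unique nontrivial automorphism is sqrt(-876) ↦ -sqrt(-876). Hence Gal(Q(sqrt(-876))/Q) = Z/2Z.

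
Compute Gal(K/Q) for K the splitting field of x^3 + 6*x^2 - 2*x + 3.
Gal(K/Q) = S_3 (symmetric group of order 6)

Compute the discriminant of x^3 + (6)*x^2 + (-2)*x + (3): Δ = -3307. Since Δ is not a rational square, the Galois group is not contained in A_3; it must be the full S_3 (irreducibility of the cubic rules out anything smaller).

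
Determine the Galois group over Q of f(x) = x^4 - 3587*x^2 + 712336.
Gal(K/Q) = Z/2Z (cyclic of order 2)

f factors as (x^2 - 211)(x^2 - 3376), so the splitting field is K = Q(sqrt(211), sqrt(3376)). The squarefree part of 211 is 211 and the squarefree part of 3376 is also 211, so sqrt(211) and sqrt(3376) are both rational multiples of sqrt(211). Hence Q(sqrt(211)) = Q(sqrt(3376)) = Q(sqrt(211)), and the splitting field collapses to a single degree-2 extension with Galois group Z/2Z.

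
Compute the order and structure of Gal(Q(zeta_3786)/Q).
|Gal(Q(zeta_3786)/Q)| = phi(3786) = 1260; group ≅ (Z/3786Z)^* ≅ Z/2Z × Z/630Z

The n-th cyclotomic polynomial Φ_3786(x) is the minimal polynomial of zeta_3786 over Q and has degree phi(3786) = 1260. So Q(zeta_3786) is a degree-1260 Galois extension with Galois group (Z/3786Z)^*. By CRT, (Z/3786Z)^* ≅ (Z/2Z)^* × (Z/3Z)^* × (Z/631Z)^*. Each prime-power unit group is (Z/2Z)^* ≅ trivial group (order 1); (Z/3Z)^* ≅ Z/2Z; (Z/631Z)^* ≅ Z/630Z. Hence Gal(Q(zeta_3786)/Q) ≅ Z/2Z × Z/630Z.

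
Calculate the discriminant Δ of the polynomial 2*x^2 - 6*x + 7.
Δ = -20

For a quadratic a x^2 + b x + c the discriminant is Δ = b^2 - 4ac = (-6)^2 - 4*(2)*(7) = 36 - (56) = -20.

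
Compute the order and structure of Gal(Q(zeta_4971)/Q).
|Gal(Q(zeta_4971)/Q)| = phi(4971) = 3312; group ≅ (Z/4971Z)^* ≅ Z/2Z × Z/1656Z

The n-th cyclotomic polynomial Φ_4971(x) is the minimal polynomial of zeta_4971 over Q and has degree phi(4971) = 3312. So Q(zeta_4971) is a degree-3312 Galois extension with Galois group (Z/4971Z)^*. By CRT, (Z/4971Z)^* ≅ (Z/3Z)^* × (Z/1657Z)^*. Each prime-power unit group is (Z/3Z)^* ≅ Z/2Z; (Z/1657Z)^* ≅ Z/1656Z. Hence Gal(Q(zeta_4971)/Q) ≅ Z/2Z × Z/1656Z.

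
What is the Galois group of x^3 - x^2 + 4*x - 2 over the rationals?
Gal(K/Q) = S_3 (symmetric group of order 6)

Compute the discriminant of x^3 + (-1)*x^2 + (4)*x + (-2): Δ = -212. Since Δ is not a rational square, the Galois group is not contained in A_3; it must be the full S_3 (irreducibility of the cubic rules out anything smaller).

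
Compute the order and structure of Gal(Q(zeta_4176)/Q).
|Gal(Q(zeta_4176)/Q)| = phi(4176) = 1344; group ≅ (Z/4176Z)^* ≅ Z/2Z × Z/4Z × Z/6Z × Z/28Z

The n-th cyclotomic polynomial Φ_4176(x) is the minimal polynomial of zeta_4176 over Q and has degree phi(4176) = 1344. So Q(zeta_4176) is a degree-1344 Galois extension with Galois group (Z/4176Z)^*. By CRT, (Z/4176Z)^* ≅ (Z/16Z)^* × (Z/9Z)^* × (Z/29Z)^*. Each prime-power unit group is (Z/16Z)^* ≅ Z/2Z × Z/4Z; (Z/9Z)^* ≅ Z/6Z; (Z/29Z)^* ≅ Z/28Z. Hence Gal(Q(zeta_4176)/Q) ≅ Z/2Z × Z/4Z × Z/6Z × Z/28Z.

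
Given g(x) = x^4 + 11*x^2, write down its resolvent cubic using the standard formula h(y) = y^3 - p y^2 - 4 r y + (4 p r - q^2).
h(y) = y^3 - 11*y^2

Identify coefficients: p = 11, q = 0, r = 0.
Plug into h(y) = y^3 - p y^2 - 4 r y + (4 p r - q^2):
  h(y) = y^3 - (11) y^2 - 4*(0) y + (4*(11)*(0) - (0)^2)
       = y^3 + (-11) y^2 + (0) y + (0).
Simplifying: h(y) = y^3 - 11*y^2.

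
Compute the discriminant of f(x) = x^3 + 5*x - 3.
Δ = -743

For x^3 + a x^2 + b x + c the discriminant is Δ = 18 a b c - 4 a^3 c + a^2 b^2 - 4 b^3 - 27 c^2.
Plug a = 0, b = 5, c = -3:
  18*(0)*(5)*(-3) - 4*(0)^3*(-3) + (0)^2*(5)^2 - 4*(5)^3 - 27*(-3)^2
  = 0 + (0) + 0 + (-500) + (-243)
  = -743.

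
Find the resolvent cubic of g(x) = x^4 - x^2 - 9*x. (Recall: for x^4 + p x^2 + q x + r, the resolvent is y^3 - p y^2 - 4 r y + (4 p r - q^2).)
h(y) = y^3 + y^2 - 81

Identify coefficients: p = -1, q = -9, r = 0.
Plug into h(y) = y^3 - p y^2 - 4 r y + (4 p r - q^2):
  h(y) = y^3 - (-1) y^2 - 4*(0) y + (4*(-1)*(0) - (-9)^2)
       = y^3 + (1) y^2 + (0) y + (-81).
Simplifying: h(y) = y^3 + y^2 - 81.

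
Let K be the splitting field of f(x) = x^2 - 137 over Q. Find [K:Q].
[K:Q] = 2

The polynomial x^2 - 137 is irreducible over Q since 137 is not a perfect square. Its splitting field is Q(sqrt(137)), which has degree 2 over Q.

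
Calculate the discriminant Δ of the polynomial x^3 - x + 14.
Δ = -5288

For a depressed cubic x^3 + p x + q the discriminant is Δ = -4 p^3 - 27 q^2 = -4*(-1)^3 - 27*(14)^2 = 4 - 5292 = -5288.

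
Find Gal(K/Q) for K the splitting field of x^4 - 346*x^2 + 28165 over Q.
Gal(K/Q) = V_4 (Klein four-group, Z/2Z × Z/2Z)

f factors as (x^2 - 215)(x^2 - 131), so the splitting field is K = Q(sqrt(215), sqrt(131)). The elements 215, 131, 28165 are all non-squares in Q, so sqrt(215) and sqrt(131) generate independent quadratic extensions. Thus [K:Q] = 4 and Gal(K/Q) is generated by the two order-2 automorphisms sqrt(215) ↦ -sqrt(215) and sqrt(131) ↦ -sqrt(131), giving V_4.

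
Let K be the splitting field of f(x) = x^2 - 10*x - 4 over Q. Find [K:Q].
[K:Q] = 2

The discriminant of x^2 + (-10)*x + (-4) is b^2 - 4c = 100 - (-16) = 116. Since 116 is not a perfect square in Q, the polynomial is irreducible over Q. Its two roots generate a degree-2 extension, so [K:Q] = 2.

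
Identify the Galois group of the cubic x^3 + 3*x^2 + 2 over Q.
Gal(K/Q) = S_3 (symmetric group of order 6)

Compute the discriminant of x^3 + (3)*x^2 + (0)*x + (2): Δ = -324. Since Δ is not a rational square, the Galois group is not contained in A_3; it must be the full S_3 (irreducibility of the cubic rules out anything smaller).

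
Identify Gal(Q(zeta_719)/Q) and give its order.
|Gal(Q(zeta_719)/Q)| = phi(719) = 718; group ≅ (Z/719Z)^* ≅ Z/718Z

The n-th cyclotomic polynomial Φ_719(x) is the minimal polynomial of zeta_719 over Q and has degree phi(719) = 718. So Q(zeta_719) is a degree-718 Galois extension with Galois group (Z/719Z)^*. (Z/719Z)^* is cyclic since 719 is an odd prime power (or 4). Hence Gal(Q(zeta_719)/Q) ≅ Z/718Z.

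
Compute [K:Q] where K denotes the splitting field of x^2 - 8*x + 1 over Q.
[K:Q] = 2

The discriminant of x^2 + (-8)*x + (1) is b^2 - 4c = 64 - (4) = 60. Since 60 is not a perfect square in Q, the polynomial is irreducible over Q. Its two roots generate a degree-2 extension, so [K:Q] = 2.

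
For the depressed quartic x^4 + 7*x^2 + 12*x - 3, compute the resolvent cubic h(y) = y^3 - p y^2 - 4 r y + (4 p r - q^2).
h(y) = y^3 - 7*y^2 + 12*y - 228

Identify coefficients: p = 7, q = 12, r = -3.
Plug into h(y) = y^3 - p y^2 - 4 r y + (4 p r - q^2):
  h(y) = y^3 - (7) y^2 - 4*(-3) y + (4*(7)*(-3) - (12)^2)
       = y^3 + (-7) y^2 + (12) y + (-228).
Simplifying: h(y) = y^3 - 7*y^2 + 12*y - 228.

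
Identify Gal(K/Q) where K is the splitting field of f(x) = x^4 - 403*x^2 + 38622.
Gal(K/Q) = V_4 (Klein four-group, Z/2Z × Z/2Z)

f factors as (x^2 - 157)(x^2 - 246), so the splitting field is K = Q(sqrt(157), sqrt(246)). The elements 157, 246, 38622 are all non-squares in Q, so sqrt(157) and sqrt(246) generate independent quadratic extensions. Thus [K:Q] = 4 and Gal(K/Q) is generated by the two order-2 automorphisms sqrt(157) ↦ -sqrt(157) and sqrt(246) ↦ -sqrt(246), giving V_4.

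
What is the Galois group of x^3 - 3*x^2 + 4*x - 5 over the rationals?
Gal(K/Q) = S_3 (symmetric group of order 6)

Compute the discriminant of x^3 + (-3)*x^2 + (4)*x + (-5): Δ = -247. Since Δ is not a rational square, the Galois group is not contained in A_3; it must be the full S_3 (irreducibility of the cubic rules out anything smaller).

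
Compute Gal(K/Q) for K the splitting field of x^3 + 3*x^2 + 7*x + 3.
Gal(K/Q) = S_3 (symmetric group of order 6)

Compute the discriminant of x^3 + (3)*x^2 + (7)*x + (3): Δ = -364. Since Δ is not a rational square, the Galois group is not contained in A_3; it must be the full S_3 (irreducibility of the cubic rules out anything smaller).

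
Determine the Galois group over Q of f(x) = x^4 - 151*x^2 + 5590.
Gal(K/Q) = V_4 (Klein four-group, Z/2Z × Z/2Z)

f factors as (x^2 - 86)(x^2 - 65), so the splitting field is K = Q(sqrt(86), sqrt(65)). The elements 86, 65, 5590 are all non-squares in Q, so sqrt(86) and sqrt(65) generate independent quadratic extensions. Thus [K:Q] = 4 and Gal(K/Q) is generated by the two order-2 automorphisms sqrt(86) ↦ -sqrt(86) and sqrt(65) ↦ -sqrt(65), giving V_4.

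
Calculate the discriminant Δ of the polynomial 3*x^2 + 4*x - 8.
Δ = 112

For a quadratic a x^2 + b x + c the discriminant is Δ = b^2 - 4ac = (4)^2 - 4*(3)*(-8) = 16 - (-96) = 112.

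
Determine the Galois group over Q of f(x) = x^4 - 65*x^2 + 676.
Gal(K/Q) = Z/2Z (cyclic of order 2)

f factors as (x^2 - 13)(x^2 - 52), so the splitting field is K = Q(sqrt(13), sqrt(52)). The squarefree part of 13 is 13 and the squarefree part of 52 is also 13, so sqrt(13) and sqrt(52) are both rational multiples of sqrt(13). Hence Q(sqrt(13)) = Q(sqrt(52)) = Q(sqrt(13)), and the splitting field collapses to a single degree-2 extension with Galois group Z/2Z.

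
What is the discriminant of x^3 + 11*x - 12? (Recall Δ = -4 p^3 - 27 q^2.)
Δ = -9212

For a depressed cubic x^3 + p x + q the discriminant is Δ = -4 p^3 - 27 q^2 = -4*(11)^3 - 27*(-12)^2 = -5324 - 3888 = -9212.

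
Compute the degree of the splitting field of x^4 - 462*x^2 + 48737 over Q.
[K:Q] = 4

f factors as (x^2 - 299)(x^2 - 163); the splitting field is K = Q(sqrt(299), sqrt(163)). Since 299, 163, and 48737 are all non-squares in Q, the three subfields Q(sqrt(299)), Q(sqrt(163)), Q(sqrt(48737)) are distinct degree-2 extensions, so [K:Q] = 4 (Klein four Galois group).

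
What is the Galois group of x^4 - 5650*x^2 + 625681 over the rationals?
Gal(K/Q) = Z/2Z (cyclic of order 2)

f factors as (x^2 - 113)(x^2 - 5537), so the splitting field is K = Q(sqrt(113), sqrt(5537)). The squarefree part of 113 is 113 and the squarefree part of 5537 is also 113, so sqrt(113) and sqrt(5537) are both rational multiples of sqrt(113). Hence Q(sqrt(113)) = Q(sqrt(5537)) = Q(sqrt(113)), and the splitting field collapses to a single degree-2 extension with Galois group Z/2Z.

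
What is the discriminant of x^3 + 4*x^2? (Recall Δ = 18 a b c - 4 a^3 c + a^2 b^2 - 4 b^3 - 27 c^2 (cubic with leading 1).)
Δ = 0

For x^3 + a x^2 + b x + c the discriminant is Δ = 18 a b c - 4 a^3 c + a^2 b^2 - 4 b^3 - 27 c^2.
Plug a = 4, b = 0, c = 0:
  18*(4)*(0)*(0) - 4*(4)^3*(0) + (4)^2*(0)^2 - 4*(0)^3 - 27*(0)^2
  = 0 + (0) + 0 + (0) + (0)
  = 0.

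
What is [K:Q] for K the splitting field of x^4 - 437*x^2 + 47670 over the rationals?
[K:Q] = 4

f factors as (x^2 - 227)(x^2 - 210); the splitting field is K = Q(sqrt(227), sqrt(210)). Since 227, 210, and 47670 are all non-squares in Q, the three subfields Q(sqrt(227)), Q(sqrt(210)), Q(sqrt(47670)) are distinct degree-2 extensions, so [K:Q] = 4 (Klein four Galois group).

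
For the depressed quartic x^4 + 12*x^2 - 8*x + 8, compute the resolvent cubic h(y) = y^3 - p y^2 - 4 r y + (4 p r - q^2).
h(y) = y^3 - 12*y^2 - 32*y + 320

Identify coefficients: p = 12, q = -8, r = 8.
Plug into h(y) = y^3 - p y^2 - 4 r y + (4 p r - q^2):
  h(y) = y^3 - (12) y^2 - 4*(8) y + (4*(12)*(8) - (-8)^2)
       = y^3 + (-12) y^2 + (-32) y + (320).
Simplifying: h(y) = y^3 - 12*y^2 - 32*y + 320.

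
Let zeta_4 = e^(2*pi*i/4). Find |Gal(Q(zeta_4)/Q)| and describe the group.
|Gal(Q(zeta_4)/Q)| = phi(4) = 2; group ≅ (Z/4Z)^* ≅ Z/2Z

The n-th cyclotomic polynomial Φ_4(x) is the minimal polynomial of zeta_4 over Q and has degree phi(4) = 2. So Q(zeta_4) is a degree-2 Galois extension with Galois group (Z/4Z)^*. (Z/4Z)^* is cyclic since 4 is an odd prime power (or 4). Hence Gal(Q(zeta_4)/Q) ≅ Z/2Z.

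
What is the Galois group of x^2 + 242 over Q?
Gal(K/Q) = Z/2Z (cyclic of order 2)

x^2 + 242 is irreducible over Q since -242 is not a rational square. The splitting field Q(sqrt(-242)) has degree 2 over Q, and its unique nontrivial automorphism is sqrt(-242) ↦ -sqrt(-242). Hence Gal(Q(sqrt(-242))/Q) = Z/2Z.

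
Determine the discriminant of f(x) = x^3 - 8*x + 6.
Δ = 1076

For a depressed cubic x^3 + p x + q the discriminant is Δ = -4 p^3 - 27 q^2 = -4*(-8)^3 - 27*(6)^2 = 2048 - 972 = 1076.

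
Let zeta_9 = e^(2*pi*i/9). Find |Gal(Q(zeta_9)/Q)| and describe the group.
|Gal(Q(zeta_9)/Q)| = phi(9) = 6; group ≅ (Z/9Z)^* ≅ Z/6Z

The n-th cyclotomic polynomial Φ_9(x) is the minimal polynomial of zeta_9 over Q and has degree phi(9) = 6. So Q(zeta_9) is a degree-6 Galois extension with Galois group (Z/9Z)^*. (Z/9Z)^* is cyclic since 9 is an odd prime power (or 4). Hence Gal(Q(zeta_9)/Q) ≅ Z/6Z.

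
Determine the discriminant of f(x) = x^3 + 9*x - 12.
Δ = -6804

For a depressed cubic x^3 + p x + q the discriminant is Δ = -4 p^3 - 27 q^2 = -4*(9)^3 - 27*(-12)^2 = -2916 - 3888 = -6804.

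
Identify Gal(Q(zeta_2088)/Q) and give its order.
|Gal(Q(zeta_2088)/Q)| = phi(2088) = 672; group ≅ (Z/2088Z)^* ≅ Z/2Z × Z/2Z × Z/6Z × Z/28Z

The n-th cyclotomic polynomial Φ_2088(x) is the minimal polynomial of zeta_2088 over Q and has degree phi(2088) = 672. So Q(zeta_2088) is a degree-672 Galois extension with Galois group (Z/2088Z)^*. By CRT, (Z/2088Z)^* ≅ (Z/8Z)^* × (Z/9Z)^* × (Z/29Z)^*. Each prime-power unit group is (Z/8Z)^* ≅ Z/2Z × Z/2Z; (Z/9Z)^* ≅ Z/6Z; (Z/29Z)^* ≅ Z/28Z. Hence Gal(Q(zeta_2088)/Q) ≅ Z/2Z × Z/2Z × Z/6Z × Z/28Z.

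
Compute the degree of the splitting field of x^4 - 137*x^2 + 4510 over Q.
[K:Q] = 4

f factors as (x^2 - 82)(x^2 - 55); the splitting field is K = Q(sqrt(82), sqrt(55)). Since 82, 55, and 4510 are all non-squares in Q, the three subfields Q(sqrt(82)), Q(sqrt(55)), Q(sqrt(4510)) are distinct degree-2 extensions, so [K:Q] = 4 (Klein four Galois group).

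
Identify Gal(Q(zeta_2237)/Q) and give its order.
|Gal(Q(zeta_2237)/Q)| = phi(2237) = 2236; group ≅ (Z/2237Z)^* ≅ Z/2236Z

The n-th cyclotomic polynomial Φ_2237(x) is the minimal polynomial of zeta_2237 over Q and has degree phi(2237) = 2236. So Q(zeta_2237) is a degree-2236 Galois extension with Galois group (Z/2237Z)^*. (Z/2237Z)^* is cyclic since 2237 is an odd prime power (or 4). Hence Gal(Q(zeta_2237)/Q) ≅ Z/2236Z.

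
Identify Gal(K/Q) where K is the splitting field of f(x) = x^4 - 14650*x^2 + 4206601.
Gal(K/Q) = Z/2Z (cyclic of order 2)

f factors as (x^2 - 293)(x^2 - 14357), so the splitting field is K = Q(sqrt(293), sqrt(14357)). The squarefree part of 293 is 293 and the squarefree part of 14357 is also 293, so sqrt(293) and sqrt(14357) are both rational multiples of sqrt(293). Hence Q(sqrt(293)) = Q(sqrt(14357)) = Q(sqrt(293)), and the splitting field collapses to a single degree-2 extension with Galois group Z/2Z.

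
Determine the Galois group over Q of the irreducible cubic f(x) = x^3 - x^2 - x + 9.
Gal(K/Q) = S_3 (symmetric group of order 6)

Compute the discriminant of x^3 + (-1)*x^2 + (-1)*x + (9): Δ = -1984. Since Δ is not a rational square, the Galois group is not contained in A_3; it must be the full S_3 (irreducibility of the cubic rules out anything smaller).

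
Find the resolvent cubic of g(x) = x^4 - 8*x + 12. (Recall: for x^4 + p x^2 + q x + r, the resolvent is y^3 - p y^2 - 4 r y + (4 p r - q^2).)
h(y) = y^3 - 48*y - 64

Identify coefficients: p = 0, q = -8, r = 12.
Plug into h(y) = y^3 - p y^2 - 4 r y + (4 p r - q^2):
  h(y) = y^3 - (0) y^2 - 4*(12) y + (4*(0)*(12) - (-8)^2)
       = y^3 + (0) y^2 + (-48) y + (-64).
Simplifying: h(y) = y^3 - 48*y - 64.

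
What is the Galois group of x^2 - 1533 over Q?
Gal(K/Q) = Z/2Z (cyclic of order 2)

x^2 - 1533 is irreducible over Q since 1533 is not a rational square. The splitting field Q(sqrt(1533)) has degree 2 over Q, and its unique nontrivial automorphism is sqrt(1533) ↦ -sqrt(1533). Hence Gal(Q(sqrt(1533))/Q) = Z/2Z.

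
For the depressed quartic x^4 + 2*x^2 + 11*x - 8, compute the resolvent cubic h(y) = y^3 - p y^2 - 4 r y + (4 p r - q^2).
h(y) = y^3 - 2*y^2 + 32*y - 185

Identify coefficients: p = 2, q = 11, r = -8.
Plug into h(y) = y^3 - p y^2 - 4 r y + (4 p r - q^2):
  h(y) = y^3 - (2) y^2 - 4*(-8) y + (4*(2)*(-8) - (11)^2)
       = y^3 + (-2) y^2 + (32) y + (-185).
Simplifying: h(y) = y^3 - 2*y^2 + 32*y - 185.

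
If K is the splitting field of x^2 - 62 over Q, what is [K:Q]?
[K:Q] = 2

The polynomial x^2 - 62 is irreducible over Q since 62 is not a perfect square. Its splitting field is Q(sqrt(62)), which has degree 2 over Q.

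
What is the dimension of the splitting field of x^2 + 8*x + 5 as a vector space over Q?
[K:Q] = 2

The discriminant of x^2 + (8)*x + (5) is b^2 - 4c = 64 - (20) = 44. Since 44 is not a perfect square in Q, the polynomial is irreducible over Q. Its two roots generate a degree-2 extension, so [K:Q] = 2.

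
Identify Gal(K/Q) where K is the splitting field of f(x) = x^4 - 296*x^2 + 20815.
Gal(K/Q) = V_4 (Klein four-group, Z/2Z × Z/2Z)

f factors as (x^2 - 181)(x^2 - 115), so the splitting field is K = Q(sqrt(181), sqrt(115)). The elements 181, 115, 20815 are all non-squares in Q, so sqrt(181) and sqrt(115) generate independent quadratic extensions. Thus [K:Q] = 4 and Gal(K/Q) is generated by the two order-2 automorphisms sqrt(181) ↦ -sqrt(181) and sqrt(115) ↦ -sqrt(115), giving V_4.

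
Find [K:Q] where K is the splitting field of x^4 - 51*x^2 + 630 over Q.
[K:Q] = 4

f factors as (x^2 - 30)(x^2 - 21); the splitting field is K = Q(sqrt(30), sqrt(21)). Since 30, 21, and 630 are all non-squares in Q, the three subfields Q(sqrt(30)), Q(sqrt(21)), Q(sqrt(630)) are distinct degree-2 extensions, so [K:Q] = 4 (Klein four Galois group).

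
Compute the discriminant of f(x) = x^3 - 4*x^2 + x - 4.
Δ = -1156

For x^3 + a x^2 + b x + c the discriminant is Δ = 18 a b c - 4 a^3 c + a^2 b^2 - 4 b^3 - 27 c^2.
Plug a = -4, b = 1, c = -4:
  18*(-4)*(1)*(-4) - 4*(-4)^3*(-4) + (-4)^2*(1)^2 - 4*(1)^3 - 27*(-4)^2
  = 288 + (-1024) + 16 + (-4) + (-432)
  = -1156.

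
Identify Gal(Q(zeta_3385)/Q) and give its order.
|Gal(Q(zeta_3385)/Q)| = phi(3385) = 2704; group ≅ (Z/3385Z)^* ≅ Z/4Z × Z/676Z

The n-th cyclotomic polynomial Φ_3385(x) is the minimal polynomial of zeta_3385 over Q and has degree phi(3385) = 2704. So Q(zeta_3385) is a degree-2704 Galois extension with Galois group (Z/3385Z)^*. By CRT, (Z/3385Z)^* ≅ (Z/5Z)^* × (Z/677Z)^*. Each prime-power unit group is (Z/5Z)^* ≅ Z/4Z; (Z/677Z)^* ≅ Z/676Z. Hence Gal(Q(zeta_3385)/Q) ≅ Z/4Z × Z/676Z.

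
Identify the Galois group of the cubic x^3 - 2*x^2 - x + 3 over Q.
Gal(K/Q) = S_3 (symmetric group of order 6)

Compute the discriminant of x^3 + (-2)*x^2 + (-1)*x + (3): Δ = -31. Since Δ is not a rational square, the Galois group is not contained in A_3; it must be the full S_3 (irreducibility of the cubic rules out anything smaller).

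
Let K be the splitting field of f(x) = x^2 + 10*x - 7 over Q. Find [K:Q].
[K:Q] = 2

The discriminant of x^2 + (10)*x + (-7) is b^2 - 4c = 100 - (-28) = 128. Since 128 is not a perfect square in Q, the polynomial is irreducible over Q. Its two roots generate a degree-2 extension, so [K:Q] = 2.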